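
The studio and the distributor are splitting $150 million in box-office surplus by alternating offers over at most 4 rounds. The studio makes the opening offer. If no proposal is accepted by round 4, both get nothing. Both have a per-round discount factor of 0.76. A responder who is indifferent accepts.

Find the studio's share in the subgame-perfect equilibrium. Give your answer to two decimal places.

56.79

Round 4 (the distributor proposes): the studio will accept anything ≥ 0, so the distributor offers 0 and keeps 150.
Round 3 (the studio proposes): the distributor can get 150 next round, worth 0.76 × 150 = 114 now. The studio offers 114 and keeps 150 − 114 = 36.
Round 2 (the distributor proposes): the studio can get 36 next round, worth 0.76 × 36 = 27.36 now. The distributor offers 27.36 and keeps 150 − 27.36 = 122.64.
Round 1 (the studio proposes): the distributor can get 122.64 next round, worth 0.76 × 122.64 = 93.2064 now; the studio offers that and keeps 56.7936.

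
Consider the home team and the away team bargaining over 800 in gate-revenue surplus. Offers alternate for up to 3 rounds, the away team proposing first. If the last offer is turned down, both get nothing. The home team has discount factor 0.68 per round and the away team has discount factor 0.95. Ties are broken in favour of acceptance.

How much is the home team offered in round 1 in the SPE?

27.2

By backward induction:
Round 3 (the away team proposes): the home team will accept anything ≥ 0, so the away team offers 0 and keeps 800.
Round 2 (the home team proposes): the away team can get 800 next round, worth 0.95 × 800 = 760 now. The home team offers 760 and keeps 800 − 760 = 40.
Round 1 (the away team proposes): the home team can get 40 next round, worth 0.68 × 40 = 27.2 now; the away team offers that and keeps 772.8.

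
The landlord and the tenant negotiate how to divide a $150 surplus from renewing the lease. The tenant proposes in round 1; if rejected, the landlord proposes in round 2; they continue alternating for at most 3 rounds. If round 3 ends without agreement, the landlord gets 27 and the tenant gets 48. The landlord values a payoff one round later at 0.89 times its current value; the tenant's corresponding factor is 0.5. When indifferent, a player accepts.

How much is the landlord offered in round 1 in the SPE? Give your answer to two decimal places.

Round 3 (the tenant proposes): the landlord gets 27 if talks fail, so the tenant offers 27 and keeps 123.
Round 2 (the landlord proposes): the tenant can get 123 next round, worth 0.5 × 123 = 61.5 now. The landlord offers 61.5 and keeps 150 − 61.5 = 88.5.
Round 1 (the tenant proposes): the landlord can get 88.5 next round, worth 0.89 × 88.5 = 78.765 now. The tenant offers 78.765 and keeps 150 − 78.765 = 71.235.

78.77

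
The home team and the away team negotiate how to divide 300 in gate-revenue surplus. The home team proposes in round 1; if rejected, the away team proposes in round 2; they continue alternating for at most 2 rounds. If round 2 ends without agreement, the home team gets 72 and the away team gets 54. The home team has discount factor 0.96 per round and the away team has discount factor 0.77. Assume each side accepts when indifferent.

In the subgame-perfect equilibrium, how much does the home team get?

Round 2 (the away team proposes): the home team gets 72 if talks fail, so the away team offers 72 and keeps 228.
Round 1 (the home team proposes): the away team can get 228 next round, worth 0.77 × 228 = 175.56 now. The home team offers 175.56 and keeps 300 − 175.56 = 124.44.

124.44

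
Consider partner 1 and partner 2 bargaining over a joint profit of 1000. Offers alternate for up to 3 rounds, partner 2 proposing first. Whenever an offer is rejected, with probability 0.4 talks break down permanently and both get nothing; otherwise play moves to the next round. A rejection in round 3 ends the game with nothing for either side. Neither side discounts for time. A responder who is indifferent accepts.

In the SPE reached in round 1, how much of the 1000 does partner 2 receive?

760

By backward induction:
Round 3 (partner 2 proposes): partner 1 will accept anything ≥ 0, so partner 2 offers 0 and keeps 1000.
Round 2 (partner 1 proposes): rejecting gives partner 2 an expected 0.6 × 1000 = 600; partner 1 offers that and keeps 400.
Round 1 (partner 2 proposes): rejecting gives partner 1 an expected 0.6 × 400 = 240, so partner 2 offers 240, keeping 760.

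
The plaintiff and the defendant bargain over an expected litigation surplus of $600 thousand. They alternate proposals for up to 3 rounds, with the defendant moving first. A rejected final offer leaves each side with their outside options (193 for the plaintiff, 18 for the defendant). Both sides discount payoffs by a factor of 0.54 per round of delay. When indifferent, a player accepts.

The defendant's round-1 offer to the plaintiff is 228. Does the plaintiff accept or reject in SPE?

Round 3 (the defendant proposes): the plaintiff gets 193 if talks fail, so the defendant offers 193 and keeps 407.
Round 2 (the plaintiff proposes): the defendant can get 407 next round, worth 0.54 × 407 = 219.78 now. The plaintiff offers 219.78 and keeps 600 − 219.78 = 380.22.
So by rejecting in round 1, the plaintiff gets 380.22 next round, worth 0.54 × 380.22 = 205.3188 now.
Offer 228 ≥ 205.3188, so the plaintiff accepts.

Accept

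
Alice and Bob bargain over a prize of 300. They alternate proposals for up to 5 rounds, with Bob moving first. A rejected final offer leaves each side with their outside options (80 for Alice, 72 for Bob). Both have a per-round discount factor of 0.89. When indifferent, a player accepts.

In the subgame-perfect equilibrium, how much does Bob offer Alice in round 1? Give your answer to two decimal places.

102.83

Round 5 (Bob proposes): Alice gets 80 if talks fail, so Bob offers 80 and keeps 220.
Round 4 (Alice proposes): Bob can get 220 next round, worth 0.89 × 220 = 195.8 now; Alice offers that and keeps 104.2.
Round 3 (Bob proposes): Alice can get 104.2 next round, worth 0.89 × 104.2 = 92.738 now. Bob offers 92.738 and keeps 300 − 92.738 = 207.262.
Round 2 (Alice proposes): Bob can get 207.262 next round, worth 0.89 × 207.262 = 184.46318 now; Alice offers that and keeps 115.53682.
Round 1 (Bob proposes): Alice can get 115.53682 next round, worth 0.89 × 115.53682 = 102.8277698 now. Bob offers 102.8277698 and keeps 300 − 102.8277698 = 197.1722302.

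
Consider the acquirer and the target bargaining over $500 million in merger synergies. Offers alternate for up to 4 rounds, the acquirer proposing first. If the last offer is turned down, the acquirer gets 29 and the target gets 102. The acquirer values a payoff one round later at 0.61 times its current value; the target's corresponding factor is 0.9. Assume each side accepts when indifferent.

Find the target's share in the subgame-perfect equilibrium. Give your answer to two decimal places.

408.22

Solve by backward induction from round 4.
Round 4 (the target proposes): the acquirer gets 29 if talks fail, so the target offers 29 and keeps 471.
Round 3 (the acquirer proposes): the target can get 471 next round, worth 0.9 × 471 = 423.9 now, so the acquirer offers 423.9, keeping 76.1.
Round 2 (the target proposes): the acquirer can get 76.1 next round, worth 0.61 × 76.1 = 46.421 now. The target offers 46.421 and keeps 500 − 46.421 = 453.579.
Round 1 (the acquirer proposes): the target can get 453.579 next round, worth 0.9 × 453.579 = 408.2211 now; the acquirer offers that and keeps 91.7789.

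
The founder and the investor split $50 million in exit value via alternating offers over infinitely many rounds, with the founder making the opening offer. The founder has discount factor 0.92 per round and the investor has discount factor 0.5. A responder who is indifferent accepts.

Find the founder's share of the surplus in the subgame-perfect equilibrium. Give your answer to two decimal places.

Let x be the founder's share when the founder proposes and y be the investor's share when the investor proposes.
The investor accepts iff offered ≥ 0.5·y, so x = 50 − 0.5y. Symmetrically y = 50 − 0.92x.
Substituting: x = 50 − 0.5(50 − 0.92x), giving x(1 − 0.92·0.5) = 50(1 − 0.5).
So x = 50 × 0.5 / 0.54 ≈ 46.2963, and the investor receives 50 − x ≈ 3.7037.

46.30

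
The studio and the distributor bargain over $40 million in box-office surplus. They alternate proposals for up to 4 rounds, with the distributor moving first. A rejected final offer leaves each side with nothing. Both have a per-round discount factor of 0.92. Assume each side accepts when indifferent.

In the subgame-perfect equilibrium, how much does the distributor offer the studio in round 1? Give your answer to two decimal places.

Round 4 (the studio proposes): the distributor will accept anything ≥ 0, so the studio offers 0 and keeps 40.
Round 3 (the distributor proposes): the studio can get 40 next round, worth 0.92 × 40 = 36.8 now, so the distributor offers 36.8, keeping 3.2.
Round 2 (the studio proposes): the distributor can get 3.2 next round, worth 0.92 × 3.2 = 2.944 now, so the studio offers 2.944, keeping 37.056.
Round 1 (the distributor proposes): the studio can get 37.056 next round, worth 0.92 × 37.056 = 34.09152 now. The distributor offers 34.09152 and keeps 40 − 34.09152 = 5.90848.

34.09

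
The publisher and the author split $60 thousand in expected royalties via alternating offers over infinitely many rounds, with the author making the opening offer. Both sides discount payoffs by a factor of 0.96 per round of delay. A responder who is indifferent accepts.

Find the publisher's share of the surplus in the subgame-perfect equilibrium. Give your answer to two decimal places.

29.39

In a stationary SPE each proposer offers the other exactly their discounted continuation value.
If the author keeps x when proposing and the publisher keeps y when proposing, then x = 60 − 0.96y and y = 60 − 0.96x.
Solving: x = 60(1 − 0.96) / (1 − 0.96·0.96) = 2.4 / 0.0784 ≈ 30.6122.
The publisher gets 60 − 30.6122 ≈ 29.3878.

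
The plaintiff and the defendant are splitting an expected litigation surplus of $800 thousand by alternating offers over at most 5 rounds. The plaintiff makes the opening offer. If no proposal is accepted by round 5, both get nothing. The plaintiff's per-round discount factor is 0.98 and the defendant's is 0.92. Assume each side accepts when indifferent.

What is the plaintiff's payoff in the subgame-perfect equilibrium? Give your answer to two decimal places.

772.01

Round 5 (the plaintiff proposes): the defendant will accept anything ≥ 0, so the plaintiff offers 0 and keeps 800.
Round 4 (the defendant proposes): the plaintiff can get 800 next round, worth 0.98 × 800 = 784 now. The defendant offers 784 and keeps 800 − 784 = 16.
Round 3 (the plaintiff proposes): the defendant can get 16 next round, worth 0.92 × 16 = 14.72 now; the plaintiff offers that and keeps 785.28.
Round 2 (the defendant proposes): the plaintiff can get 785.28 next round, worth 0.98 × 785.28 = 769.5744 now; the defendant offers that and keeps 30.4256.
Round 1 (the plaintiff proposes): the defendant can get 30.4256 next round, worth 0.92 × 30.4256 = 27.991552 now. The plaintiff offers 27.991552 and keeps 800 − 27.991552 = 772.008448.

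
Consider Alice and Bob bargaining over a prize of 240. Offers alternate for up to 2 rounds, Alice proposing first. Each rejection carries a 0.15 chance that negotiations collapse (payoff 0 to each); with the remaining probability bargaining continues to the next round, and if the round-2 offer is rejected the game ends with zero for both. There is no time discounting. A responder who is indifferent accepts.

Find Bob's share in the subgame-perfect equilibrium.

By backward induction:
Round 2 (Bob proposes): rejection yields 0 for Alice; Bob offers 0 and keeps 240.
Round 1 (Alice proposes): rejecting gives Bob an expected 0.85 × 240 = 204, so Alice offers 204, keeping 36.

204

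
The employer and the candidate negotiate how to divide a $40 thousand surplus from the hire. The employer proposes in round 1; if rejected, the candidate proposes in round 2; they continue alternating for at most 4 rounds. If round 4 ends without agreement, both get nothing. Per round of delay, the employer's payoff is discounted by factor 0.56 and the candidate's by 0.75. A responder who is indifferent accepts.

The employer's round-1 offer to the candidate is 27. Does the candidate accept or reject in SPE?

Round 4 (the candidate proposes): the employer will accept anything ≥ 0, so the candidate offers 0 and keeps 40.
Round 3 (the employer proposes): the candidate can get 40 next round, worth 0.75 × 40 = 30 now. The employer offers 30 and keeps 40 − 30 = 10.
Round 2 (the candidate proposes): the employer can get 10 next round, worth 0.56 × 10 = 5.6 now, so the candidate offers 5.6, keeping 34.4.
So by rejecting in round 1, the candidate gets 34.4 next round, worth 0.75 × 34.4 = 25.8 now.
Offer 27 ≥ 25.8, so the candidate accepts.

Accept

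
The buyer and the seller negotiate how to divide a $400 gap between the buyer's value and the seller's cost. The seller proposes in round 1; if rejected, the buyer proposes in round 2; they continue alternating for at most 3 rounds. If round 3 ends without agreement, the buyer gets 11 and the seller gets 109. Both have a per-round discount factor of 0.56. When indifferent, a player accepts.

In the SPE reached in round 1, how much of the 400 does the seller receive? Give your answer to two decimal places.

297.99

By backward induction:
Round 3 (the seller proposes): the buyer gets 11 if talks fail, so the seller offers 11 and keeps 389.
Round 2 (the buyer proposes): the seller can get 389 next round, worth 0.56 × 389 = 217.84 now, so the buyer offers 217.84, keeping 182.16.
Round 1 (the seller proposes): the buyer can get 182.16 next round, worth 0.56 × 182.16 = 102.0096 now, so the seller offers 102.0096, keeping 297.9904.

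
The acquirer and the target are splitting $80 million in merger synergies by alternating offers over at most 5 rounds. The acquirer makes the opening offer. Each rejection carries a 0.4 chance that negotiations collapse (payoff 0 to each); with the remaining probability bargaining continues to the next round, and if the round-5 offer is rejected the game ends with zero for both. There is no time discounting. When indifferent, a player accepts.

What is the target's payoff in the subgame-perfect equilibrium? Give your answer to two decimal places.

26.11

By backward induction:
Round 5 (the acquirer proposes): rejection yields 0 for the target; the acquirer offers 0 and keeps 80.
Round 4 (the target proposes): rejecting gives the acquirer an expected 0.6 × 80 = 48; the target offers that and keeps 32.
Round 3 (the acquirer proposes): rejecting gives the target an expected 0.6 × 32 = 19.2; the acquirer offers that and keeps 60.8.
Round 2 (the target proposes): rejecting gives the acquirer an expected 0.6 × 60.8 = 36.48. The target offers 36.48 and keeps 80 − 36.48 = 43.52.
Round 1 (the acquirer proposes): rejecting gives the target an expected 0.6 × 43.52 = 26.112, so the acquirer offers 26.112, keeping 53.888.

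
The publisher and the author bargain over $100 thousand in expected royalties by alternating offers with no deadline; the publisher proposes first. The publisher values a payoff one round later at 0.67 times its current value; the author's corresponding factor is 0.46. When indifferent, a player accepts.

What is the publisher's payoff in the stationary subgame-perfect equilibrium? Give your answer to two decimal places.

78.06

In a stationary SPE each proposer offers the other exactly their discounted continuation value.
If the publisher keeps x when proposing and the author keeps y when proposing, then x = 100 − 0.46y and y = 100 − 0.67x.
Solving: x = 100(1 − 0.46) / (1 − 0.67·0.46) = 54 / 0.6918 ≈ 78.0572.
The author gets 100 − 78.0572 ≈ 21.9428.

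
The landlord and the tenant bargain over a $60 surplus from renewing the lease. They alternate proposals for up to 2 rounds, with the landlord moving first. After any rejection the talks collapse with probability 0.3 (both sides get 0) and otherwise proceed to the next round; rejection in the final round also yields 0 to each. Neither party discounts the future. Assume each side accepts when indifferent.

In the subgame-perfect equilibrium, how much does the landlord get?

18

Round 2 (the tenant proposes): the landlord will accept anything ≥ 0, so the tenant offers 0 and keeps 60.
Round 1 (the landlord proposes): rejecting gives the tenant an expected 0.7 × 60 = 42, so the landlord offers 42, keeping 18.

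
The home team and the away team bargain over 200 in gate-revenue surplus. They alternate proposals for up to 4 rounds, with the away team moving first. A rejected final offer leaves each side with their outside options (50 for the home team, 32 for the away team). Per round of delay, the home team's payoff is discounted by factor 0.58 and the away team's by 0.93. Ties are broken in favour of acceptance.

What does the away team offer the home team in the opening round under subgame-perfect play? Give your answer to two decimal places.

60.68

Round 4 (the home team proposes): the away team gets 32 if talks fail, so the home team offers 32 and keeps 168.
Round 3 (the away team proposes): the home team can get 168 next round, worth 0.58 × 168 = 97.44 now, so the away team offers 97.44, keeping 102.56.
Round 2 (the home team proposes): the away team can get 102.56 next round, worth 0.93 × 102.56 = 95.3808 now, so the home team offers 95.3808, keeping 104.6192.
Round 1 (the away team proposes): the home team can get 104.6192 next round, worth 0.58 × 104.6192 = 60.679136 now, so the away team offers 60.679136, keeping 139.320864.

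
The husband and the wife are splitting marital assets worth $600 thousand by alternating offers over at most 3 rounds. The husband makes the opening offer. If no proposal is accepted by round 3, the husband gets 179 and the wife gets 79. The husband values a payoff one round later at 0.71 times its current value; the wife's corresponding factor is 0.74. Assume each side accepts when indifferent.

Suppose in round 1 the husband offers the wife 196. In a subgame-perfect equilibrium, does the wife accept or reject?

Round 3 (the husband proposes): the wife gets 79 if talks fail, so the husband offers 79 and keeps 521.
Round 2 (the wife proposes): the husband can get 521 next round, worth 0.71 × 521 = 369.91 now, so the wife offers 369.91, keeping 230.09.
So by rejecting in round 1, the wife gets 230.09 next round, worth 0.74 × 230.09 = 170.2666 now.
Offer 196 ≥ 170.2666, so the wife accepts.

Accept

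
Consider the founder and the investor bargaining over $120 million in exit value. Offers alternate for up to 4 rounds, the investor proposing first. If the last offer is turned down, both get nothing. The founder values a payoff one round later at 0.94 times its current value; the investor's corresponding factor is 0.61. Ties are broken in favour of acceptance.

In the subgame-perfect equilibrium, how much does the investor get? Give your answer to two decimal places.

By backward induction:
Round 4 (the founder proposes): the investor will accept anything ≥ 0, so the founder offers 0 and keeps 120.
Round 3 (the investor proposes): the founder can get 120 next round, worth 0.94 × 120 = 112.8 now, so the investor offers 112.8, keeping 7.2.
Round 2 (the founder proposes): the investor can get 7.2 next round, worth 0.61 × 7.2 = 4.392 now. The founder offers 4.392 and keeps 120 − 4.392 = 115.608.
Round 1 (the investor proposes): the founder can get 115.608 next round, worth 0.94 × 115.608 = 108.67152 now. The investor offers 108.67152 and keeps 120 − 108.67152 = 11.32848.

11.33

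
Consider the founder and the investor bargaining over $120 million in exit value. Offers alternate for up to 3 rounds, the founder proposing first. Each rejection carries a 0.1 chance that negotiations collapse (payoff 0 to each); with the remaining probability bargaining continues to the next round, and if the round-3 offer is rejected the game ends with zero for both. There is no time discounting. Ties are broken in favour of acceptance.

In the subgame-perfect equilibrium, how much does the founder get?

By backward induction:
Round 3 (the founder proposes): rejection yields 0 for the investor; the founder offers 0 and keeps 120.
Round 2 (the investor proposes): rejecting gives the founder an expected 0.9 × 120 = 108; the investor offers that and keeps 12.
Round 1 (the founder proposes): rejecting gives the investor an expected 0.9 × 12 = 10.8, so the founder offers 10.8, keeping 109.2.

109.2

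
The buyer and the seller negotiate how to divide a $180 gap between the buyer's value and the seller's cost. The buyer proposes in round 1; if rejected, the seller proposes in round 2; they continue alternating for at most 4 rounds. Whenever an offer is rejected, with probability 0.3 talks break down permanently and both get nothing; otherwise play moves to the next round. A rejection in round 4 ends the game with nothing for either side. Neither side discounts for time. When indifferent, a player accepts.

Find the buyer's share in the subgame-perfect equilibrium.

Round 4 (the seller proposes): the buyer will accept anything ≥ 0, so the seller offers 0 and keeps 180.
Round 3 (the buyer proposes): rejecting gives the seller an expected 0.7 × 180 = 126. The buyer offers 126 and keeps 180 − 126 = 54.
Round 2 (the seller proposes): rejecting gives the buyer an expected 0.7 × 54 = 37.8, so the seller offers 37.8, keeping 142.2.
Round 1 (the buyer proposes): rejecting gives the seller an expected 0.7 × 142.2 = 99.54, so the buyer offers 99.54, keeping 80.46.

80.46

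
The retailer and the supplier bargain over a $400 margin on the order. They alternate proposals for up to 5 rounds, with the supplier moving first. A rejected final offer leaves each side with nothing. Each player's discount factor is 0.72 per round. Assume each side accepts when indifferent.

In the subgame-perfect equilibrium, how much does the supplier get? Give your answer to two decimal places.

Round 5 (the supplier proposes): rejection yields 0 for the retailer; the supplier offers 0 and keeps 400.
Round 4 (the retailer proposes): the supplier can get 400 next round, worth 0.72 × 400 = 288 now. The retailer offers 288 and keeps 400 − 288 = 112.
Round 3 (the supplier proposes): the retailer can get 112 next round, worth 0.72 × 112 = 80.64 now. The supplier offers 80.64 and keeps 400 − 80.64 = 319.36.
Round 2 (the retailer proposes): the supplier can get 319.36 next round, worth 0.72 × 319.36 = 229.9392 now; the retailer offers that and keeps 170.0608.
Round 1 (the supplier proposes): the retailer can get 170.0608 next round, worth 0.72 × 170.0608 = 122.443776 now. The supplier offers 122.443776 and keeps 400 − 122.443776 = 277.556224.

277.56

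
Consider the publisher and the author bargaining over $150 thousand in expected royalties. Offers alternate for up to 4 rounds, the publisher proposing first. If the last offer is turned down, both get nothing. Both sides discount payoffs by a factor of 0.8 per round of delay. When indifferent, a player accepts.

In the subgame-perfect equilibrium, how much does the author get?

By backward induction:
Round 4 (the author proposes): the publisher will accept anything ≥ 0, so the author offers 0 and keeps 150.
Round 3 (the publisher proposes): the author can get 150 next round, worth 0.8 × 150 = 120 now. The publisher offers 120 and keeps 150 − 120 = 30.
Round 2 (the author proposes): the publisher can get 30 next round, worth 0.8 × 30 = 24 now, so the author offers 24, keeping 126.
Round 1 (the publisher proposes): the author can get 126 next round, worth 0.8 × 126 = 100.8 now, so the publisher offers 100.8, keeping 49.2.

100.8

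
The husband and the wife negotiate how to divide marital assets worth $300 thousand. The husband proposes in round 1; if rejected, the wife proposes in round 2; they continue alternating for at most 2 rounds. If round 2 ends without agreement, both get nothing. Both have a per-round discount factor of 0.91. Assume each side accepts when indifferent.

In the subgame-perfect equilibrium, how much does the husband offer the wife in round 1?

Round 2 (the wife proposes): the husband will accept anything ≥ 0, so the wife offers 0 and keeps 300.
Round 1 (the husband proposes): the wife can get 300 next round, worth 0.91 × 300 = 273 now, so the husband offers 273, keeping 27.

273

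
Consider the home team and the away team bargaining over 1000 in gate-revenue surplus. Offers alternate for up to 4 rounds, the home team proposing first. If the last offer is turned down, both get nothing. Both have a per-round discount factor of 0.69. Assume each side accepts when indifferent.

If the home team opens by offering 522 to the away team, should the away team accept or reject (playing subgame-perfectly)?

Reject

Round 4 (the away team proposes): the home team will accept anything ≥ 0, so the away team offers 0 and keeps 1000.
Round 3 (the home team proposes): the away team can get 1000 next round, worth 0.69 × 1000 = 690 now. The home team offers 690 and keeps 1000 − 690 = 310.
Round 2 (the away team proposes): the home team can get 310 next round, worth 0.69 × 310 = 213.9 now; the away team offers that and keeps 786.1.
So by rejecting in round 1, the away team gets 786.1 next round, worth 0.69 × 786.1 = 542.409 now.
Offer 522 < 542.409, so the away team rejects.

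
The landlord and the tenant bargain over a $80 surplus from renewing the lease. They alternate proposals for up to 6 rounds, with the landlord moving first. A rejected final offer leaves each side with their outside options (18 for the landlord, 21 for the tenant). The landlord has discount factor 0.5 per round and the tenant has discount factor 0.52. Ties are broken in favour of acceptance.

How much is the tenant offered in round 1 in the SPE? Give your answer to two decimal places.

Round 6 (the tenant proposes): the landlord gets 18 if talks fail, so the tenant offers 18 and keeps 62.
Round 5 (the landlord proposes): the tenant can get 62 next round, worth 0.52 × 62 = 32.24 now, so the landlord offers 32.24, keeping 47.76.
Round 4 (the tenant proposes): the landlord can get 47.76 next round, worth 0.5 × 47.76 = 23.88 now. The tenant offers 23.88 and keeps 80 − 23.88 = 56.12.
Round 3 (the landlord proposes): the tenant can get 56.12 next round, worth 0.52 × 56.12 = 29.1824 now; the landlord offers that and keeps 50.8176.
Round 2 (the tenant proposes): the landlord can get 50.8176 next round, worth 0.5 × 50.8176 = 25.4088 now. The tenant offers 25.4088 and keeps 80 − 25.4088 = 54.5912.
Round 1 (the landlord proposes): the tenant can get 54.5912 next round, worth 0.52 × 54.5912 = 28.387424 now; the landlord offers that and keeps 51.612576.

28.39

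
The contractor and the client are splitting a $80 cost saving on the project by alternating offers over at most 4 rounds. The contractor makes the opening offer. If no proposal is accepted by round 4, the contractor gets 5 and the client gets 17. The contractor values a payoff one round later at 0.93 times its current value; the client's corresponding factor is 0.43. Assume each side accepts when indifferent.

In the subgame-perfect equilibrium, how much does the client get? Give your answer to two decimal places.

Round 4 (the client proposes): the contractor gets 5 if talks fail, so the client offers 5 and keeps 75.
Round 3 (the contractor proposes): the client can get 75 next round, worth 0.43 × 75 = 32.25 now. The contractor offers 32.25 and keeps 80 − 32.25 = 47.75.
Round 2 (the client proposes): the contractor can get 47.75 next round, worth 0.93 × 47.75 = 44.4075 now. The client offers 44.4075 and keeps 80 − 44.4075 = 35.5925.
Round 1 (the contractor proposes): the client can get 35.5925 next round, worth 0.43 × 35.5925 = 15.304775 now; the contractor offers that and keeps 64.695225.

15.30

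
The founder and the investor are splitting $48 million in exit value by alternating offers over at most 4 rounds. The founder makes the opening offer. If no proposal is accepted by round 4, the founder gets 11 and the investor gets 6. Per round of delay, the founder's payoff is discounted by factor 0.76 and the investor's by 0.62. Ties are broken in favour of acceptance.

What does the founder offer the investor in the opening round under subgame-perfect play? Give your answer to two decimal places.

Round 4 (the investor proposes): the founder gets 11 if talks fail, so the investor offers 11 and keeps 37.
Round 3 (the founder proposes): the investor can get 37 next round, worth 0.62 × 37 = 22.94 now; the founder offers that and keeps 25.06.
Round 2 (the investor proposes): the founder can get 25.06 next round, worth 0.76 × 25.06 = 19.0456 now, so the investor offers 19.0456, keeping 28.9544.
Round 1 (the founder proposes): the investor can get 28.9544 next round, worth 0.62 × 28.9544 = 17.951728 now, so the founder offers 17.951728, keeping 30.048272.

17.95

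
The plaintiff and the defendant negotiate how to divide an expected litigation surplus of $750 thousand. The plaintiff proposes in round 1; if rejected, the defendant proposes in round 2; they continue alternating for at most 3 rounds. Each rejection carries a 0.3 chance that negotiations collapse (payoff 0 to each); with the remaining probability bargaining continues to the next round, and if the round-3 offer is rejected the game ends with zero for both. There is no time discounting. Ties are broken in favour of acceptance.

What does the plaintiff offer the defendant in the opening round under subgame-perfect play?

157.5

By backward induction:
Round 3 (the plaintiff proposes): the defendant will accept anything ≥ 0, so the plaintiff offers 0 and keeps 750.
Round 2 (the defendant proposes): rejecting gives the plaintiff an expected 0.7 × 750 = 525; the defendant offers that and keeps 225.
Round 1 (the plaintiff proposes): rejecting gives the defendant an expected 0.7 × 225 = 157.5, so the plaintiff offers 157.5, keeping 592.5.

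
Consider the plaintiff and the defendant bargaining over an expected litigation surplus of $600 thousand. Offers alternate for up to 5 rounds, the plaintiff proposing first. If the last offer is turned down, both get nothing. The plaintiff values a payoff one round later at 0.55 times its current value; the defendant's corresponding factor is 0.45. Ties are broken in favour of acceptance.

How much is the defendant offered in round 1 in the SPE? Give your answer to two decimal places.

151.57

Round 5 (the plaintiff proposes): rejection yields 0 for the defendant; the plaintiff offers 0 and keeps 600.
Round 4 (the defendant proposes): the plaintiff can get 600 next round, worth 0.55 × 600 = 330 now, so the defendant offers 330, keeping 270.
Round 3 (the plaintiff proposes): the defendant can get 270 next round, worth 0.45 × 270 = 121.5 now, so the plaintiff offers 121.5, keeping 478.5.
Round 2 (the defendant proposes): the plaintiff can get 478.5 next round, worth 0.55 × 478.5 = 263.175 now, so the defendant offers 263.175, keeping 336.825.
Round 1 (the plaintiff proposes): the defendant can get 336.825 next round, worth 0.45 × 336.825 = 151.57125 now. The plaintiff offers 151.57125 and keeps 600 − 151.57125 = 448.42875.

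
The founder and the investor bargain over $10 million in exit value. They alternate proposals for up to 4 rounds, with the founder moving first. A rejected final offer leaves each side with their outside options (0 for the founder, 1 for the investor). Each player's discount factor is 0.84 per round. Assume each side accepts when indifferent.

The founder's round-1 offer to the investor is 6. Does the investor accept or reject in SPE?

Reject

Round 4 (the investor proposes): rejection yields 0 for the founder; the investor offers 0 and keeps 10.
Round 3 (the founder proposes): the investor can get 10 next round, worth 0.84 × 10 = 8.4 now; the founder offers that and keeps 1.6.
Round 2 (the investor proposes): the founder can get 1.6 next round, worth 0.84 × 1.6 = 1.344 now. The investor offers 1.344 and keeps 10 − 1.344 = 8.656.
So by rejecting in round 1, the investor gets 8.656 next round, worth 0.84 × 8.656 = 7.27104 now.
Offer 6 < 7.27104, so the investor rejects.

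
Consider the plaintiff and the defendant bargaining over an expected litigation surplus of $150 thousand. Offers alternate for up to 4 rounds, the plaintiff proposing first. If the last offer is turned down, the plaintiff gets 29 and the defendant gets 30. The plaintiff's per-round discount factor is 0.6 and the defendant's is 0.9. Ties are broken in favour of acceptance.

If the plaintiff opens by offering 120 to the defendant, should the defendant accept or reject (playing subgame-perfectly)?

Accept

Round 4 (the defendant proposes): the plaintiff gets 29 if talks fail, so the defendant offers 29 and keeps 121.
Round 3 (the plaintiff proposes): the defendant can get 121 next round, worth 0.9 × 121 = 108.9 now; the plaintiff offers that and keeps 41.1.
Round 2 (the defendant proposes): the plaintiff can get 41.1 next round, worth 0.6 × 41.1 = 24.66 now. The defendant offers 24.66 and keeps 150 − 24.66 = 125.34.
So by rejecting in round 1, the defendant gets 125.34 next round, worth 0.9 × 125.34 = 112.806 now.
Offer 120 ≥ 112.806, so the defendant accepts.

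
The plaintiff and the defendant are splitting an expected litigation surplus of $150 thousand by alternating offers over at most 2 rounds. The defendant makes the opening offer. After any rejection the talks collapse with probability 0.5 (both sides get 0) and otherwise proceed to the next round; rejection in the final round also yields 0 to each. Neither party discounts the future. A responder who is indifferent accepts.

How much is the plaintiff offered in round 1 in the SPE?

Round 2 (the plaintiff proposes): the defendant will accept anything ≥ 0, so the plaintiff offers 0 and keeps 150.
Round 1 (the defendant proposes): rejecting gives the plaintiff an expected 0.5 × 150 = 75; the defendant offers that and keeps 75.

75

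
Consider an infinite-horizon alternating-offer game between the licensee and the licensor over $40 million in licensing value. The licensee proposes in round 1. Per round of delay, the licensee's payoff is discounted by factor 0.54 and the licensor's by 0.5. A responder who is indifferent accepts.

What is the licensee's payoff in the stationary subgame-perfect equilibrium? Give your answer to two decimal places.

When the licensee proposes, the licensor accepts any offer worth at least 0.5 times what the licensor would get by proposing next round; and vice versa.
This gives x = 40 − 0.5y and y = 40 − 0.54x, where x and y are each side's share when it proposes.
Hence (1 − 0.5·0.54)x = 40(1 − 0.5), i.e. 0.73·x = 20.
x ≈ 27.3973; the licensor's share is 40 − x ≈ 12.6027.

27.40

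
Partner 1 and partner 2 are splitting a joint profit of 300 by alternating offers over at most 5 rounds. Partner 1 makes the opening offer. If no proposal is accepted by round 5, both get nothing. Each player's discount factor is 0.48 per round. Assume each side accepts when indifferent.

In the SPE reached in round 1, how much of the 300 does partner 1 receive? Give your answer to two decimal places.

207.87

Round 5 (partner 1 proposes): rejection yields 0 for partner 2; partner 1 offers 0 and keeps 300.
Round 4 (partner 2 proposes): partner 1 can get 300 next round, worth 0.48 × 300 = 144 now; partner 2 offers that and keeps 156.
Round 3 (partner 1 proposes): partner 2 can get 156 next round, worth 0.48 × 156 = 74.88 now. Partner 1 offers 74.88 and keeps 300 − 74.88 = 225.12.
Round 2 (partner 2 proposes): partner 1 can get 225.12 next round, worth 0.48 × 225.12 = 108.0576 now. Partner 2 offers 108.0576 and keeps 300 − 108.0576 = 191.9424.
Round 1 (partner 1 proposes): partner 2 can get 191.9424 next round, worth 0.48 × 191.9424 = 92.132352 now; partner 1 offers that and keeps 207.867648.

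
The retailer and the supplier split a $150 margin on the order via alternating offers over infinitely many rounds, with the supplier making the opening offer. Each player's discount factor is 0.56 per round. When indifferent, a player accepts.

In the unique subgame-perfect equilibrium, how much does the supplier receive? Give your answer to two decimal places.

In a stationary SPE each proposer offers the other exactly their discounted continuation value.
If the supplier keeps x when proposing and the retailer keeps y when proposing, then x = 150 − 0.56y and y = 150 − 0.56x.
Solving: x = 150(1 − 0.56) / (1 − 0.56·0.56) = 66 / 0.6864 ≈ 96.1538.
The retailer gets 150 − 96.1538 ≈ 53.8462.

96.15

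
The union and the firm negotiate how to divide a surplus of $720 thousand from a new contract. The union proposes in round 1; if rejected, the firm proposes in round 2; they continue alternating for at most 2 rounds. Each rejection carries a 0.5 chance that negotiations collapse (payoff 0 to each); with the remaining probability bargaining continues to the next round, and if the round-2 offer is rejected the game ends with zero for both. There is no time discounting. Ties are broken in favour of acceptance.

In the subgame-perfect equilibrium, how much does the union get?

Round 2 (the firm proposes): rejection yields 0 for the union; the firm offers 0 and keeps 720.
Round 1 (the union proposes): rejecting gives the firm an expected 0.5 × 720 = 360, so the union offers 360, keeping 360.

360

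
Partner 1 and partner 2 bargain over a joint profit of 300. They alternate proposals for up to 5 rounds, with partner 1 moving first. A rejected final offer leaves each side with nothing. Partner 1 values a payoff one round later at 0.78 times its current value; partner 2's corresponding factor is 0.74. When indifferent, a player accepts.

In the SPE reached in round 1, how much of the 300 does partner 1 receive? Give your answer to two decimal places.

Round 5 (partner 1 proposes): partner 2 will accept anything ≥ 0, so partner 1 offers 0 and keeps 300.
Round 4 (partner 2 proposes): partner 1 can get 300 next round, worth 0.78 × 300 = 234 now; partner 2 offers that and keeps 66.
Round 3 (partner 1 proposes): partner 2 can get 66 next round, worth 0.74 × 66 = 48.84 now, so partner 1 offers 48.84, keeping 251.16.
Round 2 (partner 2 proposes): partner 1 can get 251.16 next round, worth 0.78 × 251.16 = 195.9048 now, so partner 2 offers 195.9048, keeping 104.0952.
Round 1 (partner 1 proposes): partner 2 can get 104.0952 next round, worth 0.74 × 104.0952 = 77.030448 now. Partner 1 offers 77.030448 and keeps 300 − 77.030448 = 222.969552.

222.97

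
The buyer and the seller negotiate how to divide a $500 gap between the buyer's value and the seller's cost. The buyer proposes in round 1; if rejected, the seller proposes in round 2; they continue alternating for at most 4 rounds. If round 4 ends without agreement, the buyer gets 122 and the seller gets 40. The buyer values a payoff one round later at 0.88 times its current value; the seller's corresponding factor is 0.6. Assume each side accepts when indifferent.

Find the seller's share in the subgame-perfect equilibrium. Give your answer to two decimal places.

Round 4 (the seller proposes): the buyer gets 122 if talks fail, so the seller offers 122 and keeps 378.
Round 3 (the buyer proposes): the seller can get 378 next round, worth 0.6 × 378 = 226.8 now; the buyer offers that and keeps 273.2.
Round 2 (the seller proposes): the buyer can get 273.2 next round, worth 0.88 × 273.2 = 240.416 now; the seller offers that and keeps 259.584.
Round 1 (the buyer proposes): the seller can get 259.584 next round, worth 0.6 × 259.584 = 155.7504 now; the buyer offers that and keeps 344.2496.

155.75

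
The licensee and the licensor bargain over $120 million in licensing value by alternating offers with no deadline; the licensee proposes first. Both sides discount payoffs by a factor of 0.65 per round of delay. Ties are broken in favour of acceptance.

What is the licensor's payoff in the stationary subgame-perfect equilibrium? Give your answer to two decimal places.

In a stationary SPE each proposer offers the other exactly their discounted continuation value.
If the licensee keeps x when proposing and the licensor keeps y when proposing, then x = 120 − 0.65y and y = 120 − 0.65x.
Solving: x = 120(1 − 0.65) / (1 − 0.65·0.65) = 42 / 0.5775 ≈ 72.7273.
The licensor gets 120 − 72.7273 ≈ 47.2727.

47.27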